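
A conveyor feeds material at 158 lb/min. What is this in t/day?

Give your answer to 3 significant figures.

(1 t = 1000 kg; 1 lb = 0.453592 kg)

158 lb/min × 0.453592 kg/lb ÷ 60 s/min = 1.19446 kg/s
1.19446 kg/s ÷ 1000 kg/t × 86400 s/day = 103.201 t/day

103 t/day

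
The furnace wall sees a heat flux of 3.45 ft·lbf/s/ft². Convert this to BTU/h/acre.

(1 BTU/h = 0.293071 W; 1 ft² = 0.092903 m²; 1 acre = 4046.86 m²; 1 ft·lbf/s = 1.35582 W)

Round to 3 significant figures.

3.45 ft·lbf/s/ft² × 1.35582 W/ft·lbf/s ÷ 0.092903 m²/ft² = 50.3491 W/m²
50.3491 W/m² ÷ 0.293071 W/BTU/h × 4046.86 m²/acre = 695244 BTU/h/acre

6.95×10⁵ BTU/h/acre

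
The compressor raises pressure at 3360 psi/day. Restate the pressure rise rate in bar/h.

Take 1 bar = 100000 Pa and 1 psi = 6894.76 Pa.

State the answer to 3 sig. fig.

9.65 bar/h

3360 psi/day × 6894.76 Pa/psi ÷ 86400 s/day = 268.13 Pa/s
268.13 Pa/s ÷ 100000 Pa/bar × 3600 s/h = 9.65268 bar/h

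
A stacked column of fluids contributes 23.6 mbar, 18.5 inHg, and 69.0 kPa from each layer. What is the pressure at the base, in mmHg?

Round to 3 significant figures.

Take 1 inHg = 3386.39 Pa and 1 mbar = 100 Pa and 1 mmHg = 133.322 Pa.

23.6 mbar × 100 = 2360 Pa
18.5 inHg × 3386.39 = 62648.2 Pa
69.0 kPa × 1000 = 69000 Pa
Total: 2360 + 62648.2 + 69000 = 134008 Pa
In mmHg: 134008 / 133.322 = 1005.15 mmHg

1010 mmHg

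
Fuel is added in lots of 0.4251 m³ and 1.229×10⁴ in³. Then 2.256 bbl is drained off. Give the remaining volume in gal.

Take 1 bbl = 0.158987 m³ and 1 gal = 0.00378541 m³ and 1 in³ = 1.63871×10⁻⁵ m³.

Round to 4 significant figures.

70.75 gal

0.4251 m³ (already m³)
1.229×10⁴ in³ × 1.63871×10⁻⁵ = 0.201397 m³
2.256 bbl × 0.158987 = 0.358675 m³
Result: 0.4251 + 0.201397 − 0.358675 = 0.267822 m³
In gal: 0.267822 / 0.00378541 = 70.7511 gal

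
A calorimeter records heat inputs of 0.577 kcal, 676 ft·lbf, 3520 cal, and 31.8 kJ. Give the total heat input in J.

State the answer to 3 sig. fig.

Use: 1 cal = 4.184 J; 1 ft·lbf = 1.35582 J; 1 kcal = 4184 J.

4.99×10⁴ J

0.577 kcal × 4184 = 2414.17 J
676 ft·lbf × 1.35582 = 916.534 J
3520 cal × 4.184 = 14727.7 J
31.8 kJ × 1000 = 31800 J
Total: 2414.17 + 916.534 + 14727.7 + 31800 = 49858.4 J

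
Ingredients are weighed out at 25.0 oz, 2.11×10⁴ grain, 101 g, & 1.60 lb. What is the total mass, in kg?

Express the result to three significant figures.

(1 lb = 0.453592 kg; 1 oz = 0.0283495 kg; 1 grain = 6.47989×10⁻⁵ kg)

25.0 oz × 0.0283495 = 0.708738 kg
2.11×10⁴ grain × 6.47989×10⁻⁵ = 1.36726 kg
101 g × 0.001 = 0.101 kg
1.60 lb × 0.453592 = 0.725747 kg
Sum: 0.708738 + 1.36726 + 0.101 + 0.725747 = 2.90274 kg

2.90 kg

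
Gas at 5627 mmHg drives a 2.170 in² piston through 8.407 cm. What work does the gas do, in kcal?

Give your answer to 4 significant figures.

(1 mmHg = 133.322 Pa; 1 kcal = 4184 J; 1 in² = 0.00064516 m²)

0.02110 kcal

5627 mmHg → 750203 Pa
2.170 in² → 0.0014 m²
F = P × A = 750203 × 0.0014 = 1050.28 N
8.407 cm → 0.08407 m
W = F × d = 1050.28 × 0.08407 = 88.297 J
In kcal: 88.297 / 4184 = 0.0211035 kcal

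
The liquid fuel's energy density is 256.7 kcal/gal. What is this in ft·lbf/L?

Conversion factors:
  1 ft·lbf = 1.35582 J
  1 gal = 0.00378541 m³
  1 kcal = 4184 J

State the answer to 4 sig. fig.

256.7 kcal/gal × 4184 J/kcal ÷ 0.00378541 m³/gal = 2.8373×10⁸ J/m³
2.8373×10⁸ J/m³ ÷ 1.35582 J/ft·lbf × 0.001 m³/L = 209268 ft·lbf/L

2.093×10⁵ ft·lbf/L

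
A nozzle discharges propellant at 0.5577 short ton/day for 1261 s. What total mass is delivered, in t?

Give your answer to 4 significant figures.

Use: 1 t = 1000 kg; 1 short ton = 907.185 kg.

0.5577 short ton/day → 0.00585575 kg/s
m = ṁ × t = 0.00585575 × 1261 = 7.3841 kg
In t: 7.3841 / 1000 = 0.0073841 t

0.007384 t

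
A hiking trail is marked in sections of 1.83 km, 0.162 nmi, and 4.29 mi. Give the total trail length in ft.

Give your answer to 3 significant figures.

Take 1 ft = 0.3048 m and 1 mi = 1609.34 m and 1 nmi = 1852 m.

1.83 km × 1000 = 1830 m
0.162 nmi × 1852 = 300.024 m
4.29 mi × 1609.34 = 6904.07 m
Sum: 1830 + 300.024 + 6904.07 = 9034.09 m
In ft: 9034.09 / 0.3048 = 29639.4 ft

2.96×10⁴ ft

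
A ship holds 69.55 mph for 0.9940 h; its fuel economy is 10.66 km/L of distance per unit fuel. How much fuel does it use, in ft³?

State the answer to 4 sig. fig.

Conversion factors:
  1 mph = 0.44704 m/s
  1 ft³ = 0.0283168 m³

69.55 mph → 31.0916 m/s
0.9940 h → 3578.4 s
d = v × t = 31.0916 × 3578.4 = 111258 m
10.66 km/L → 1.066×10⁷ m/m³
V = d / (distance per unit fuel) = 111258 / 1.066×10⁷ = 0.010437 m³
In ft³: 0.010437 / 0.0283168 = 0.36858 ft³

0.3686 ft³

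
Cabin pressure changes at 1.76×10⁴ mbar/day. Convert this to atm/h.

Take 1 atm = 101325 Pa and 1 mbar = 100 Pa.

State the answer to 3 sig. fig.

1.76×10⁴ mbar/day × 100 Pa/mbar ÷ 86400 s/day = 20.3704 Pa/s
20.3704 Pa/s ÷ 101325 Pa/atm × 3600 s/h = 0.723745 atm/h

0.724 atm/h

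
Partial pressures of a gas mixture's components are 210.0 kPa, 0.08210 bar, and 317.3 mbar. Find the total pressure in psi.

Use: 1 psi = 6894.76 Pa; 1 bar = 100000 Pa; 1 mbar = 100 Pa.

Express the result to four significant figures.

210.0 kPa × 1000 = 210000 Pa
0.08210 bar × 100000 = 8210 Pa
317.3 mbar × 100 = 31730 Pa
Sum: 210000 + 8210 + 31730 = 249940 Pa
In psi: 249940 / 6894.76 = 36.2507 psi

36.25 psi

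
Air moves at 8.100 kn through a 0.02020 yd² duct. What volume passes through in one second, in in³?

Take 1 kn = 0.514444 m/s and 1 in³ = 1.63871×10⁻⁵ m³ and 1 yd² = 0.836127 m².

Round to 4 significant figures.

8.100 kn × 0.514444 = 4.167 m/s
0.02020 yd² × 0.836127 = 0.0168898 m²
V = v × A × t = 4.167 m/s × 0.0168898 m² × 1 s = 0.0703798 m³
0.0703798 m³ ÷ (1.63871×10⁻⁵ m³/in³) = 4294.83 in³

4295 in³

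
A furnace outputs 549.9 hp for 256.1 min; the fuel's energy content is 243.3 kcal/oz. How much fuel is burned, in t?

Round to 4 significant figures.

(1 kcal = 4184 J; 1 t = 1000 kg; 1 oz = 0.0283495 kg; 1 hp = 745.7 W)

0.1755 t

549.9 hp → 410060 W
256.1 min → 15366 s
E = P × t = 410060 × 15366 = 6.30098×10⁹ J
243.3 kcal/oz → 3.59078×10⁷ J/kg
m = E / e_s = 6.30098×10⁹ / 3.59078×10⁷ = 175.477 kg
In t: 175.477 / 1000 = 0.175477 t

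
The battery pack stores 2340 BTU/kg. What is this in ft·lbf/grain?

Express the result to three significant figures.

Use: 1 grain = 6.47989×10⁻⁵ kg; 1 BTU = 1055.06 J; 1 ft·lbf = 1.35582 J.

118 ft·lbf/grain

2340 BTU/kg × 1055.06 J/BTU = 2.46884×10⁶ J/kg
2.46884×10⁶ J/kg ÷ 1.35582 J/ft·lbf × 6.47989×10⁻⁵ kg/grain = 117.994 ft·lbf/grain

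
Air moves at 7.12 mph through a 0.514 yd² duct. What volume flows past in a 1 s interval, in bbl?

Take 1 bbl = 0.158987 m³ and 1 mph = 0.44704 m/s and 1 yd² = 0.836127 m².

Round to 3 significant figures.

7.12 mph × 0.44704 = 3.18292 m/s
0.514 yd² × 0.836127 = 0.429769 m²
V = v × A × t = 3.18292 m/s × 0.429769 m² × 1 s = 1.36792 m³
1.36792 m³ ÷ (0.158987 m³/bbl) = 8.60397 bbl

8.60 bbl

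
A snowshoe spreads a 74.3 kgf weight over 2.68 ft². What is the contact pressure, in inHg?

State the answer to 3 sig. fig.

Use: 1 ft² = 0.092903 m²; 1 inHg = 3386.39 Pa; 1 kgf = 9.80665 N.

74.3 kgf × 9.80665 = 728.634 N
2.68 ft² × 0.092903 = 0.24898 m²
P = F / A = 728.634 N / 0.24898 m² = 2926.48 Pa
2926.48 Pa ÷ (3386.39 Pa/inHg) = 0.864189 inHg

0.864 inHg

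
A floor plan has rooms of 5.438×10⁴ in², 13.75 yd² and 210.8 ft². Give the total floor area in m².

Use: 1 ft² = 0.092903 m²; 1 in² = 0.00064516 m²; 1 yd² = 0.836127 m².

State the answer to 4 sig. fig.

5.438×10⁴ in² × 0.00064516 = 35.0838 m²
13.75 yd² × 0.836127 = 11.4967 m²
210.8 ft² × 0.092903 = 19.584 m²
Total: 35.0838 + 11.4967 + 19.584 = 66.1645 m²

66.16 m²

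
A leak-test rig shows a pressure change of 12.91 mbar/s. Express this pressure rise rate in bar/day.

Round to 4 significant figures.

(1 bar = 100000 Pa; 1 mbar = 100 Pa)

1115 bar/day

12.91 mbar/s × 100 Pa/mbar = 1291 Pa/s
1291 Pa/s ÷ 100000 Pa/bar × 86400 s/day = 1115.42 bar/day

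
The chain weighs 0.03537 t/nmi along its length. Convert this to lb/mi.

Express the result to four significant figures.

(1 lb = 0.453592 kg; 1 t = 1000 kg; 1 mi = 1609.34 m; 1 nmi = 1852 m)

0.03537 t/nmi × 1000 kg/t ÷ 1852 m/nmi = 0.0190983 kg/m
0.0190983 kg/m ÷ 0.453592 kg/lb × 1609.34 m/mi = 67.7606 lb/mi

67.76 lb/mi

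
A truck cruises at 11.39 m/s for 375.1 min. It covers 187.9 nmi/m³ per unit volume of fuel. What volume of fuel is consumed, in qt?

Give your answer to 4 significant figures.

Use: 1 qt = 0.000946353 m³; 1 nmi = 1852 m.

375.1 min → 22506 s
d = v × t = 11.39 × 22506 = 256343 m
187.9 nmi/m³ → 347991 m/m³
V = d / (distance per unit fuel) = 256343 / 347991 = 0.736637 m³
In qt: 0.736637 / 0.000946353 = 778.396 qt

778.4 qt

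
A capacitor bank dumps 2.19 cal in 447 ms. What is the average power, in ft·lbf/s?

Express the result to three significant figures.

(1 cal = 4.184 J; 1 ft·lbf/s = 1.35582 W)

15.1 ft·lbf/s

2.19 cal × 4.184 → 9.16296 J
447 ms × 0.001 → 0.447 s
P = E / t = 9.16296 J / 0.447 s = 20.4988 W
20.4988 W ÷ (1.35582 W/ft·lbf/s) = 15.1191 ft·lbf/s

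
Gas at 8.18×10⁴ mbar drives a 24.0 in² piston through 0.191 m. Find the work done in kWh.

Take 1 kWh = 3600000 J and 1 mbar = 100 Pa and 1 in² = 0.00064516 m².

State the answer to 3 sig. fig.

8.18×10⁴ mbar → 8.18×10⁶ Pa
24.0 in² → 0.0154838 m²
F = P × A = 8.18×10⁶ × 0.0154838 = 126657 N
W = F × d = 126657 × 0.191 = 24191.5 J
In kWh: 24191.5 / 3600000 = 0.00671986 kWh

0.00672 kWh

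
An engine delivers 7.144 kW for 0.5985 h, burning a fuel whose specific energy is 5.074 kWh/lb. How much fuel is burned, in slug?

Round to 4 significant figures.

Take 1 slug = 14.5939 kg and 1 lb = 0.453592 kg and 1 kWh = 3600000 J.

7.144 kW → 7144 W
0.5985 h → 2154.6 s
E = P × t = 7144 × 2154.6 = 1.53925×10⁷ J
5.074 kWh/lb → 4.02706×10⁷ J/kg
m = E / e_s = 1.53925×10⁷ / 4.02706×10⁷ = 0.382227 kg
In slug: 0.382227 / 14.5939 = 0.0261909 slug

0.02619 slug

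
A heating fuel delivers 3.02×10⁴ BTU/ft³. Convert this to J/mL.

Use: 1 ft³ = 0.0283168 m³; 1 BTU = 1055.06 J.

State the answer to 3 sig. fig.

3.02×10⁴ BTU/ft³ × 1055.06 J/BTU ÷ 0.0283168 m³/ft³ = 1.12523×10⁹ J/m³
1.12523×10⁹ J/m³ × 10⁻⁶ m³/mL = 1125.23 J/mL

1130 J/mL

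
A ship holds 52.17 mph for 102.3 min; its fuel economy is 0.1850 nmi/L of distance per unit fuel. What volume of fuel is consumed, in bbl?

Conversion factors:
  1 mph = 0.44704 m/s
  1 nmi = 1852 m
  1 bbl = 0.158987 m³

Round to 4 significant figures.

2.628 bbl

52.17 mph → 23.3221 m/s
102.3 min → 6138 s
d = v × t = 23.3221 × 6138 = 143151 m
0.1850 nmi/L → 342620 m/m³
V = d / (distance per unit fuel) = 143151 / 342620 = 0.417813 m³
In bbl: 0.417813 / 0.158987 = 2.62797 bbl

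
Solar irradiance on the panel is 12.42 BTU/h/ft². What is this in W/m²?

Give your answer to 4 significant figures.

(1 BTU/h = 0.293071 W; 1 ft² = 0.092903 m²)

12.42 BTU/h/ft² × 0.293071 W/BTU/h ÷ 0.092903 m²/ft² = 39.18 W/m²
39.18 W/m²  = 39.18 W/m²

39.18 W/m²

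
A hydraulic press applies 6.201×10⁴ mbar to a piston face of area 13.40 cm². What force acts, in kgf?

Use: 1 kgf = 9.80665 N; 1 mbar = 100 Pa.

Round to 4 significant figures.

847.3 kgf

6.201×10⁴ mbar × 100 → 6.201×10⁶ Pa
13.40 cm² × 0.0001 → 0.00134 m²
F = P × A = 6.201×10⁶ Pa × 0.00134 m² = 8309.34 N
8309.34 N ÷ (9.80665 N/kgf) = 847.317 kgf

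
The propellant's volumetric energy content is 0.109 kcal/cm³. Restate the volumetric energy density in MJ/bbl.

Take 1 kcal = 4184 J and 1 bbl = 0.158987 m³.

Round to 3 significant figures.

0.109 kcal/cm³ × 4184 J/kcal ÷ 10⁻⁶ m³/cm³ = 4.56056×10⁸ J/m³
4.56056×10⁸ J/m³ ÷ 1000000 J/MJ × 0.158987 m³/bbl = 72.507 MJ/bbl

72.5 MJ/bbl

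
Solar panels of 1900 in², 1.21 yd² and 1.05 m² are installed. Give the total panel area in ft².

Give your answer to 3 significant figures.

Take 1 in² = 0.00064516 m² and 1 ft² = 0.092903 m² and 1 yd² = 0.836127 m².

35.4 ft²

1900 in² × 0.00064516 = 1.2258 m²
1.21 yd² × 0.836127 = 1.01171 m²
1.05 m² (already m²)
Total: 1.2258 + 1.01171 + 1.05 = 3.28751 m²
In ft²: 3.28751 / 0.092903 = 35.3865 ft²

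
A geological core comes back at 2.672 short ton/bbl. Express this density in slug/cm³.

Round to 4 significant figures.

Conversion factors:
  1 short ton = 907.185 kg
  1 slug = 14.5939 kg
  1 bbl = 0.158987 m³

0.001045 slug/cm³

2.672 short ton/bbl × 907.185 kg/short ton ÷ 0.158987 m³/bbl = 15246.5 kg/m³
15246.5 kg/m³ ÷ 14.5939 kg/slug × 10⁻⁶ m³/cm³ = 0.00104472 slug/cm³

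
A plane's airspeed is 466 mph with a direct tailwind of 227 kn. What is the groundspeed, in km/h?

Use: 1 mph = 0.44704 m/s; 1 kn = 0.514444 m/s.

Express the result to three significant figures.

466 mph × 0.44704 = 208.321 m/s
227 kn × 0.514444 = 116.779 m/s
Total: 208.321 + 116.779 = 325.1 m/s
In km/h: 325.1 / (1/3.6) = 1170.36 km/h

1170 km/h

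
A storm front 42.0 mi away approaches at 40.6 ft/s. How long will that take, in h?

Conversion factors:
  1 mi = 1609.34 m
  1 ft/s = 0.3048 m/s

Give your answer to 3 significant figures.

1.52 h

42.0 mi × 1609.34 → 67592.3 m
40.6 ft/s × 0.3048 → 12.3749 m/s
t = d / v = 67592.3 m / 12.3749 m/s = 5462.05 s
5462.05 s ÷ (3600 s/h) = 1.51724 h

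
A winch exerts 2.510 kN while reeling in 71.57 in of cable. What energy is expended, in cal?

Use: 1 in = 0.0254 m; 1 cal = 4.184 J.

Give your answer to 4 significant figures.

2.510 kN × 1000 = 2510 N
71.57 in × 0.0254 = 1.81788 m
W = F × d = 2510 N × 1.81788 m = 4562.88 J
4562.88 J ÷ (4.184 J/cal) = 1090.55 cal

1091 cal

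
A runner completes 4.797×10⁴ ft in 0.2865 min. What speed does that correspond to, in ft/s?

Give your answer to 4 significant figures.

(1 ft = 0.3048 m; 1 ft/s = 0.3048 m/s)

4.797×10⁴ ft × 0.3048 → 14621.3 m
0.2865 min × 60 → 17.19 s
v = d / t = 14621.3 m / 17.19 s = 850.57 m/s
850.57 m/s ÷ (0.3048 m/s/ft/s) = 2790.58 ft/s

2791 ft/s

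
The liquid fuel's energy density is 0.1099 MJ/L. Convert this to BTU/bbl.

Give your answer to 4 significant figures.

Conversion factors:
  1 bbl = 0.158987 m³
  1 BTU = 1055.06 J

1.656×10⁴ BTU/bbl

0.1099 MJ/L × 1000000 J/MJ ÷ 0.001 m³/L = 1.099×10⁸ J/m³
1.099×10⁸ J/m³ ÷ 1055.06 J/BTU × 0.158987 m³/bbl = 16560.8 BTU/bbl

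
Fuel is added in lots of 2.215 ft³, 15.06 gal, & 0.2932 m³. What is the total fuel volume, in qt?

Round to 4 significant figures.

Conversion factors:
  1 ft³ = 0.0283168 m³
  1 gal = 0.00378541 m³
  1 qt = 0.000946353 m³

2.215 ft³ × 0.0283168 = 0.0627217 m³
15.06 gal × 0.00378541 = 0.0570083 m³
0.2932 m³ (already m³)
Sum: 0.0627217 + 0.0570083 + 0.2932 = 0.41293 m³
In qt: 0.41293 / 0.000946353 = 436.338 qt

436.3 qt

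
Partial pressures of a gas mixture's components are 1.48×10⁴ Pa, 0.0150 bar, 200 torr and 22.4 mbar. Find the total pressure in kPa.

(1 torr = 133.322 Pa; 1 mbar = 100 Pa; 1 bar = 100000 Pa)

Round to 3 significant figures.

45.2 kPa

1.48×10⁴ Pa (already Pa)
0.0150 bar × 100000 → 1500 Pa
200 torr × 133.322 → 26664.4 Pa
22.4 mbar × 100 → 2240 Pa
Combined: 14800 + 1500 + 26664.4 + 2240 = 45204.4 Pa
In kPa: 45204.4 / 1000 = 45.2044 kPa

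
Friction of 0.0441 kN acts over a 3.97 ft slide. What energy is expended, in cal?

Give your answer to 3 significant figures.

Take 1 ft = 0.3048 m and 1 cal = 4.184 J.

0.0441 kN × 1000 → 44.1 N
3.97 ft × 0.3048 → 1.21006 m
W = F × d = 44.1 N × 1.21006 m = 53.3636 J
53.3636 J ÷ (4.184 J/cal) = 12.7542 cal

12.8 cal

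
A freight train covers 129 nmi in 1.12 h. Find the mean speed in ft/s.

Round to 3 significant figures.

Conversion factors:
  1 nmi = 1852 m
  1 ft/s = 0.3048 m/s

129 nmi × 1852 → 238908 m
1.12 h × 3600 → 4032 s
v = d / t = 238908 m / 4032 s = 59.253 m/s
59.253 m/s ÷ (0.3048 m/s/ft/s) = 194.4 ft/s

194 ft/s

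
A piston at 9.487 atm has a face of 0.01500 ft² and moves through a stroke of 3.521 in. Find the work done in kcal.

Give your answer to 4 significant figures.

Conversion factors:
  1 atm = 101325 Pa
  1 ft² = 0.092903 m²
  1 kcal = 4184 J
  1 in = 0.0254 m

9.487 atm → 961270 Pa
0.01500 ft² → 0.00139354 m²
F = P × A = 961270 × 0.00139354 = 1339.57 N
3.521 in → 0.0894334 m
W = F × d = 1339.57 × 0.0894334 = 119.802 J
In kcal: 119.802 / 4184 = 0.0286334 kcal

0.02863 kcal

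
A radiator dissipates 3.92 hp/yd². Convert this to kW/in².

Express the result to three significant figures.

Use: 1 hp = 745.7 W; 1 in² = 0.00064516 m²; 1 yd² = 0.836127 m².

3.92 hp/yd² × 745.7 W/hp ÷ 0.836127 m²/yd² = 3496.05 W/m²
3496.05 W/m² ÷ 1000 W/kW × 0.00064516 m²/in² = 0.00225551 kW/in²

0.00226 kW/in²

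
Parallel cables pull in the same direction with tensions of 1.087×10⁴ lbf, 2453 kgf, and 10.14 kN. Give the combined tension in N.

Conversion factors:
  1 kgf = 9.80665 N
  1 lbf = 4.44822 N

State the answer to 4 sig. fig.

8.255×10⁴ N

1.087×10⁴ lbf × 4.44822 → 48352.2 N
2453 kgf × 9.80665 → 24055.7 N
10.14 kN × 1000 → 10140 N
Total: 48352.2 + 24055.7 + 10140 = 82547.9 N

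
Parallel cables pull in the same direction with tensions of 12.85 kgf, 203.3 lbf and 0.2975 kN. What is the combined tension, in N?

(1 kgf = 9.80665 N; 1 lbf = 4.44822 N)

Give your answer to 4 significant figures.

1328 N

12.85 kgf × 9.80665 = 126.015 N
203.3 lbf × 4.44822 = 904.323 N
0.2975 kN × 1000 = 297.5 N
Combined: 126.015 + 904.323 + 297.5 = 1327.84 N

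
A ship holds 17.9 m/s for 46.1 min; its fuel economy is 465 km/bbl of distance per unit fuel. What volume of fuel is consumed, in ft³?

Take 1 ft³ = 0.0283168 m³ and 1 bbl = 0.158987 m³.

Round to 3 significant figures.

0.598 ft³

46.1 min → 2766 s
d = v × t = 17.9 × 2766 = 49511.4 m
465 km/bbl → 2.92477×10⁶ m/m³
V = d / (distance per unit fuel) = 49511.4 / 2.92477×10⁶ = 0.0169283 m³
In ft³: 0.0169283 / 0.0283168 = 0.597818 ft³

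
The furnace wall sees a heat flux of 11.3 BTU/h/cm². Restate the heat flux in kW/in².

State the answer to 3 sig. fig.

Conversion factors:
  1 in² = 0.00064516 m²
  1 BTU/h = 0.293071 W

0.0214 kW/in²

11.3 BTU/h/cm² × 0.293071 W/BTU/h ÷ 0.0001 m²/cm² = 33117 W/m²
33117 W/m² ÷ 1000 W/kW × 0.00064516 m²/in² = 0.0213658 kW/in²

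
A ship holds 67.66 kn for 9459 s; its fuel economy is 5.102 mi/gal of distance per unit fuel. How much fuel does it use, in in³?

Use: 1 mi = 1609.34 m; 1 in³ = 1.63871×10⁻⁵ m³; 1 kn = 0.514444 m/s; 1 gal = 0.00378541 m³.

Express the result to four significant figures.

9263 in³

67.66 kn → 34.8073 m/s
d = v × t = 34.8073 × 9459 = 329242 m
5.102 mi/gal → 2.16908×10⁶ m/m³
V = d / (distance per unit fuel) = 329242 / 2.16908×10⁶ = 0.151789 m³
In in³: 0.151789 / 1.63871×10⁻⁵ = 9262.71 in³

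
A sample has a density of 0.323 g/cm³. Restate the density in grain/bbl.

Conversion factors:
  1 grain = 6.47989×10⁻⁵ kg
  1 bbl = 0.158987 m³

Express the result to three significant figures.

0.323 g/cm³ × 0.001 kg/g ÷ 10⁻⁶ m³/cm³ = 323 kg/m³
323 kg/m³ ÷ 6.47989×10⁻⁵ kg/grain × 0.158987 m³/bbl = 792495 grain/bbl

7.92×10⁵ grain/bbl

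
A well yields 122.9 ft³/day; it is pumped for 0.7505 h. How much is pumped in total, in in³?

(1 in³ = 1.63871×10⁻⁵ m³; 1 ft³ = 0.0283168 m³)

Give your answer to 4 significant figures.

6641 in³

122.9 ft³/day → 4.02793×10⁻⁵ m³/s
0.7505 h → 2701.8 s
V = Q × t = 4.02793×10⁻⁵ × 2701.8 = 0.108827 m³
In in³: 0.108827 / 1.63871×10⁻⁵ = 6641.02 in³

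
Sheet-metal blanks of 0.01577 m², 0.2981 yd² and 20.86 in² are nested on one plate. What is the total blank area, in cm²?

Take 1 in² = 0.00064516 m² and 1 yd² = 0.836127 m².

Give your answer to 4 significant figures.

2785 cm²

0.01577 m² (already m²)
0.2981 yd² × 0.836127 = 0.249249 m²
20.86 in² × 0.00064516 = 0.013458 m²
Sum: 0.01577 + 0.249249 + 0.013458 = 0.278477 m²
In cm²: 0.278477 / 0.0001 = 2784.77 cm²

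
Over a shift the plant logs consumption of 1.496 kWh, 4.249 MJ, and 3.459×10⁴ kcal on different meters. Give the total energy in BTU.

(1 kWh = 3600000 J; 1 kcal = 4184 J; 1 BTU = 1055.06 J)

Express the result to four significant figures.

1.496 kWh × 3600000 = 5.3856×10⁶ J
4.249 MJ × 1000000 = 4.249×10⁶ J
3.459×10⁴ kcal × 4184 = 1.44725×10⁸ J
Total: 5.3856×10⁶ + 4.249×10⁶ + 1.44725×10⁸ = 1.5436×10⁸ J
In BTU: 1.5436×10⁸ / 1055.06 = 146304 BTU

1.463×10⁵ BTU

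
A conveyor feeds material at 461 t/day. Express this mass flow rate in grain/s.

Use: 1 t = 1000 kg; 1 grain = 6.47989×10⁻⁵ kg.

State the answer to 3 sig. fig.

8.23×10⁴ grain/s

461 t/day × 1000 kg/t ÷ 86400 s/day = 5.33565 kg/s
5.33565 kg/s ÷ 6.47989×10⁻⁵ kg/grain = 82341.7 grain/s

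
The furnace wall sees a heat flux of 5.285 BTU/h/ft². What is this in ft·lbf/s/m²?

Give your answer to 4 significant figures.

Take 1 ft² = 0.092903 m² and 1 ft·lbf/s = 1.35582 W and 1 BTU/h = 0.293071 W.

5.285 BTU/h/ft² × 0.293071 W/BTU/h ÷ 0.092903 m²/ft² = 16.672 W/m²
16.672 W/m² ÷ 1.35582 W/ft·lbf/s = 12.2966 ft·lbf/s/m²

12.30 ft·lbf/s/m²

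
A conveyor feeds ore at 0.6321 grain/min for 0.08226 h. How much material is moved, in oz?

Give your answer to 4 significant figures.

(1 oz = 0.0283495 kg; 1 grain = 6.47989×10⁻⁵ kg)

0.007131 oz

0.6321 grain/min → 6.82656×10⁻⁷ kg/s
0.08226 h → 296.136 s
m = ṁ × t = 6.82656×10⁻⁷ × 296.136 = 2.02159×10⁻⁴ kg
In oz: 2.02159×10⁻⁴ / 0.0283495 = 0.00713095 oz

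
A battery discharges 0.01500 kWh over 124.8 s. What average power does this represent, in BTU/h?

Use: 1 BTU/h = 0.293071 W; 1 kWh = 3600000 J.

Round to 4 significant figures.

0.01500 kWh × 3600000 → 54000 J
P = E / t = 54000 J / 124.8 s = 432.692 W
432.692 W ÷ (0.293071 W/BTU/h) = 1476.41 BTU/h

1476 BTU/h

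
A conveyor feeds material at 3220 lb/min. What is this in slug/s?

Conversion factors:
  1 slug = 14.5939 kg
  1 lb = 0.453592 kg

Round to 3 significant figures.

1.67 slug/s

3220 lb/min × 0.453592 kg/lb ÷ 60 s/min = 24.3428 kg/s
24.3428 kg/s ÷ 14.5939 kg/slug = 1.66801 slug/s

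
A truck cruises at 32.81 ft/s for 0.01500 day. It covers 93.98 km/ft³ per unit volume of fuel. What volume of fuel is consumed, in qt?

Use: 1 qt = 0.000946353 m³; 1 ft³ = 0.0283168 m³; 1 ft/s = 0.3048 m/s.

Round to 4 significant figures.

32.81 ft/s → 10.0005 m/s
0.01500 day → 1296 s
d = v × t = 10.0005 × 1296 = 12960.6 m
93.98 km/ft³ → 3.31888×10⁶ m/m³
V = d / (distance per unit fuel) = 12960.6 / 3.31888×10⁶ = 0.00390511 m³
In qt: 0.00390511 / 0.000946353 = 4.12648 qt

4.126 qt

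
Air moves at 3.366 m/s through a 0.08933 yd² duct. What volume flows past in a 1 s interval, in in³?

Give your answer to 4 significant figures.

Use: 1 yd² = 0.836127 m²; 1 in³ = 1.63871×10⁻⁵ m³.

1.534×10⁴ in³

0.08933 yd² × 0.836127 → 0.0746912 m²
V = v × A × t = 3.366 m/s × 0.0746912 m² × 1 s = 0.251411 m³
0.251411 m³ ÷ (1.63871×10⁻⁵ m³/in³) = 15342 in³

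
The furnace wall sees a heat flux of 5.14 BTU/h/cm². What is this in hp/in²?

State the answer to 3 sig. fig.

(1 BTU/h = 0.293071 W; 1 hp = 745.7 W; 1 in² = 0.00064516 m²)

0.0130 hp/in²

5.14 BTU/h/cm² × 0.293071 W/BTU/h ÷ 0.0001 m²/cm² = 15063.8 W/m²
15063.8 W/m² ÷ 745.7 W/hp × 0.00064516 m²/in² = 0.0130328 hp/in²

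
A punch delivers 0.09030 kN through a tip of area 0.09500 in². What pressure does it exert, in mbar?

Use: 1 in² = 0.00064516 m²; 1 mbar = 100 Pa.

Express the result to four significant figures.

0.09030 kN × 1000 = 90.3 N
0.09500 in² × 0.00064516 = 6.12902×10⁻⁵ m²
P = F / A = 90.3 N / 6.12902×10⁻⁵ m² = 1.47332×10⁶ Pa
1.47332×10⁶ Pa ÷ (100 Pa/mbar) = 14733.2 mbar

1.473×10⁴ mbar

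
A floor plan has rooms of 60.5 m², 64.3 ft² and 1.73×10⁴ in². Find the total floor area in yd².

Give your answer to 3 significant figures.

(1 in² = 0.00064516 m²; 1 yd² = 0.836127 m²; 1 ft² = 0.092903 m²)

92.9 yd²

60.5 m² (already m²)
64.3 ft² × 0.092903 = 5.97366 m²
1.73×10⁴ in² × 0.00064516 = 11.1613 m²
Sum: 60.5 + 5.97366 + 11.1613 = 77.635 m²
In yd²: 77.635 / 0.836127 = 92.8507 yd²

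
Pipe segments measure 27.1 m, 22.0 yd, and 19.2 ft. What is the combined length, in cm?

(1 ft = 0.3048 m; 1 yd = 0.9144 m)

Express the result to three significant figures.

27.1 m (already m)
22.0 yd × 0.9144 = 20.1168 m
19.2 ft × 0.3048 = 5.85216 m
Total: 27.1 + 20.1168 + 5.85216 = 53.069 m
In cm: 53.069 / 0.01 = 5306.9 cm

5310 cm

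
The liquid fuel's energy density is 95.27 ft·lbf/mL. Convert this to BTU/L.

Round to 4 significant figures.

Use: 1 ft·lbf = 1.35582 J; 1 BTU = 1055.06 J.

122.4 BTU/L

95.27 ft·lbf/mL × 1.35582 J/ft·lbf ÷ 10⁻⁶ m³/mL = 1.29169×10⁸ J/m³
1.29169×10⁸ J/m³ ÷ 1055.06 J/BTU × 0.001 m³/L = 122.428 BTU/L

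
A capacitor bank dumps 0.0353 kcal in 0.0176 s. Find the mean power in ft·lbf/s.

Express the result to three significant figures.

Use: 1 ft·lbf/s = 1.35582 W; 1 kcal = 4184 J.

0.0353 kcal × 4184 = 147.695 J
P = E / t = 147.695 J / 0.0176 s = 8391.76 W
8391.76 W ÷ (1.35582 W/ft·lbf/s) = 6189.44 ft·lbf/s

6190 ft·lbf/s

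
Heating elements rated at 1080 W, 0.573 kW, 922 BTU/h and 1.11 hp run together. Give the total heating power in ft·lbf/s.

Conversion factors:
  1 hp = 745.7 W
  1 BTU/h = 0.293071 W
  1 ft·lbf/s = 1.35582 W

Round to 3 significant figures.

1080 W (already W)
0.573 kW × 1000 = 573 W
922 BTU/h × 0.293071 = 270.211 W
1.11 hp × 745.7 = 827.727 W
Combined: 1080 + 573 + 270.211 + 827.727 = 2750.94 W
In ft·lbf/s: 2750.94 / 1.35582 = 2028.99 ft·lbf/s

2030 ft·lbf/s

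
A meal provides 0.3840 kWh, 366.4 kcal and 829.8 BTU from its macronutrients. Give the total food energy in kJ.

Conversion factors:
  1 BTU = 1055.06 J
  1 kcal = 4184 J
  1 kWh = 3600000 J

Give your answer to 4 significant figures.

3791 kJ

0.3840 kWh × 3600000 → 1.3824×10⁶ J
366.4 kcal × 4184 → 1.53302×10⁶ J
829.8 BTU × 1055.06 → 875489 J
Total: 1.3824×10⁶ + 1.53302×10⁶ + 875489 = 3.79091×10⁶ J
In kJ: 3.79091×10⁶ / 1000 = 3790.91 kJ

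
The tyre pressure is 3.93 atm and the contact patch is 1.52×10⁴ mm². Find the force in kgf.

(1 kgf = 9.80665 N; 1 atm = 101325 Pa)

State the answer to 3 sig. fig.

3.93 atm × 101325 = 398207 Pa
1.52×10⁴ mm² × 10⁻⁶ = 0.0152 m²
F = P × A = 398207 Pa × 0.0152 m² = 6052.75 N
6052.75 N ÷ (9.80665 N/kgf) = 617.209 kgf

617 kgf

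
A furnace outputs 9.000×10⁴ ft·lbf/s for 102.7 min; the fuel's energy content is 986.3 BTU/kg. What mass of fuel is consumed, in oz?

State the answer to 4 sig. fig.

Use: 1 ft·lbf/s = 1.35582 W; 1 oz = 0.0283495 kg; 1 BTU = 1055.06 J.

9.000×10⁴ ft·lbf/s → 122024 W
102.7 min → 6162 s
E = P × t = 122024 × 6162 = 7.51912×10⁸ J
986.3 BTU/kg → 1.04061×10⁶ J/kg
m = E / e_s = 7.51912×10⁸ / 1.04061×10⁶ = 722.568 kg
In oz: 722.568 / 0.0283495 = 25487.9 oz

2.549×10⁴ oz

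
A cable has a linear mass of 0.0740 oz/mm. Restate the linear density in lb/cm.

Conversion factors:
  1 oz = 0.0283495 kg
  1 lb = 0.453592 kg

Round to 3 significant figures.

0.0740 oz/mm × 0.0283495 kg/oz ÷ 0.001 m/mm = 2.09786 kg/m
2.09786 kg/m ÷ 0.453592 kg/lb × 0.01 m/cm = 0.0462499 lb/cm

0.0462 lb/cm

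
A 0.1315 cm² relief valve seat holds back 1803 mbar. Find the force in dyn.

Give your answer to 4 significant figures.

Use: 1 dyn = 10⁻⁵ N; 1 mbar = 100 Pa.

1803 mbar × 100 → 180300 Pa
0.1315 cm² × 0.0001 → 1.315×10⁻⁵ m²
F = P × A = 180300 Pa × 1.315×10⁻⁵ m² = 2.37094 N
2.37094 N ÷ (10⁻⁵ N/dyn) = 237094 dyn

2.371×10⁵ dyn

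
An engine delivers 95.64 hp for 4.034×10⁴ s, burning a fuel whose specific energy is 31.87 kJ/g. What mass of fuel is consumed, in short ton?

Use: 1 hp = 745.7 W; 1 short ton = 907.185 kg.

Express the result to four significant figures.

95.64 hp → 71318.7 W
E = P × t = 71318.7 × 40340 = 2.877×10⁹ J
31.87 kJ/g → 3.187×10⁷ J/kg
m = E / e_s = 2.877×10⁹ / 3.187×10⁷ = 90.273 kg
In short ton: 90.273 / 907.185 = 0.0995089 short ton

0.09951 short ton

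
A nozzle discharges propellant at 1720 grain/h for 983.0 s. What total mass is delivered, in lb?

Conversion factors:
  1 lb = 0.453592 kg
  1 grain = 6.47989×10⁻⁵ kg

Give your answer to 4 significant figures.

0.06709 lb

1720 grain/h → 3.09595×10⁻⁵ kg/s
m = ṁ × t = 3.09595×10⁻⁵ × 983 = 0.0304332 kg
In lb: 0.0304332 / 0.453592 = 0.0670938 lb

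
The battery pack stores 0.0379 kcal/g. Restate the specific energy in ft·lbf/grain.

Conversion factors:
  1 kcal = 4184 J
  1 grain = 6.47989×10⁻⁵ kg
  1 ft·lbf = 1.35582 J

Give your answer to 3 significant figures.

7.58 ft·lbf/grain

0.0379 kcal/g × 4184 J/kcal ÷ 0.001 kg/g = 158574 J/kg
158574 J/kg ÷ 1.35582 J/ft·lbf × 6.47989×10⁻⁵ kg/grain = 7.57875 ft·lbf/grain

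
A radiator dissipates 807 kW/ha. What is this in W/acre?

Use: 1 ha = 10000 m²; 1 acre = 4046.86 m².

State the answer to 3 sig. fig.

3.27×10⁵ W/acre

807 kW/ha × 1000 W/kW ÷ 10000 m²/ha = 80.7 W/m²
80.7 W/m² × 4046.86 m²/acre = 326582 W/acre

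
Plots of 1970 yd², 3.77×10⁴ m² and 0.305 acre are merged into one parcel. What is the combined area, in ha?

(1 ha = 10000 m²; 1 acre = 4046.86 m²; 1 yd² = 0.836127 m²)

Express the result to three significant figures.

1970 yd² × 0.836127 = 1647.17 m²
3.77×10⁴ m² (already m²)
0.305 acre × 4046.86 = 1234.29 m²
Total: 1647.17 + 37700 + 1234.29 = 40581.5 m²
In ha: 40581.5 / 10000 = 4.05815 ha

4.06 ha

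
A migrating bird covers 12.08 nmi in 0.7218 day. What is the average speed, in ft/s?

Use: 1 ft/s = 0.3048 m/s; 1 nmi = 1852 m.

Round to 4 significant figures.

12.08 nmi × 1852 → 22372.2 m
0.7218 day × 86400 → 62363.5 s
v = d / t = 22372.2 m / 62363.5 s = 0.358739 m/s
0.358739 m/s ÷ (0.3048 m/s/ft/s) = 1.17697 ft/s

1.177 ft/s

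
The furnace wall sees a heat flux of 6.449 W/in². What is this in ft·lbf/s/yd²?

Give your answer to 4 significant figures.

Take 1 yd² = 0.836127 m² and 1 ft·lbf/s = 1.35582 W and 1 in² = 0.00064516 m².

6.449 W/in² ÷ 0.00064516 m²/in² = 9995.97 W/m²
9995.97 W/m² ÷ 1.35582 W/ft·lbf/s × 0.836127 m²/yd² = 6164.46 ft·lbf/s/yd²

6164 ft·lbf/s/yd²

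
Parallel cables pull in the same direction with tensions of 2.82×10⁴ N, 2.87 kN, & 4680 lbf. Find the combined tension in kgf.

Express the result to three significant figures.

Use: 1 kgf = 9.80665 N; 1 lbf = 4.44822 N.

5290 kgf

2.82×10⁴ N (already N)
2.87 kN × 1000 = 2870 N
4680 lbf × 4.44822 = 20817.7 N
Total: 28200 + 2870 + 20817.7 = 51887.7 N
In kgf: 51887.7 / 9.80665 = 5291.07 kgf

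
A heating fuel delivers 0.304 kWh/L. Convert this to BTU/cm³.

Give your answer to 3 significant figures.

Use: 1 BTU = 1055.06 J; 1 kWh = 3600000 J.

1.04 BTU/cm³

0.304 kWh/L × 3600000 J/kWh ÷ 0.001 m³/L = 1.0944×10⁹ J/m³
1.0944×10⁹ J/m³ ÷ 1055.06 J/BTU × 10⁻⁶ m³/cm³ = 1.03729 BTU/cm³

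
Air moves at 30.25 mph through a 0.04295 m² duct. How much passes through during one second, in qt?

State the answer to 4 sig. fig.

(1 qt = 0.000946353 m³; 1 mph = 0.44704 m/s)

613.7 qt

30.25 mph × 0.44704 = 13.523 m/s
V = v × A × t = 13.523 m/s × 0.04295 m² × 1 s = 0.580813 m³
0.580813 m³ ÷ (0.000946353 m³/qt) = 613.738 qt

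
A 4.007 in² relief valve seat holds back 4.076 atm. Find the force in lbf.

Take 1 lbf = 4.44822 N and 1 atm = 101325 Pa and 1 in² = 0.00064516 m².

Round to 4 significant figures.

4.076 atm × 101325 = 413001 Pa
4.007 in² × 0.00064516 = 0.00258516 m²
F = P × A = 413001 Pa × 0.00258516 m² = 1067.67 N
1067.67 N ÷ (4.44822 N/lbf) = 240.022 lbf

240.0 lbf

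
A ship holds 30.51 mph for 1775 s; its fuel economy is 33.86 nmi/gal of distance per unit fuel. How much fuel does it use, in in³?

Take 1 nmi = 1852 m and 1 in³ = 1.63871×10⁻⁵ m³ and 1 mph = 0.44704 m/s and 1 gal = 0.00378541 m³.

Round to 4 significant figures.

30.51 mph → 13.6392 m/s
d = v × t = 13.6392 × 1775 = 24209.6 m
33.86 nmi/gal → 1.65659×10⁷ m/m³
V = d / (distance per unit fuel) = 24209.6 / 1.65659×10⁷ = 0.00146141 m³
In in³: 0.00146141 / 1.63871×10⁻⁵ = 89.1805 in³

89.18 in³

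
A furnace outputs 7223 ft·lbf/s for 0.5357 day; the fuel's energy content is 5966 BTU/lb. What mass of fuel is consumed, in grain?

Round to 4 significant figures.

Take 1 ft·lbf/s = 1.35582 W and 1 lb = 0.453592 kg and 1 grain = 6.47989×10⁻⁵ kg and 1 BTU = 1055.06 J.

5.041×10⁵ grain

7223 ft·lbf/s → 9793.09 W
0.5357 day → 46284.5 s
E = P × t = 9793.09 × 46284.5 = 4.53268×10⁸ J
5966 BTU/lb → 1.3877×10⁷ J/kg
m = E / e_s = 4.53268×10⁸ / 1.3877×10⁷ = 32.6633 kg
In grain: 32.6633 / 6.47989×10⁻⁵ = 504072 grain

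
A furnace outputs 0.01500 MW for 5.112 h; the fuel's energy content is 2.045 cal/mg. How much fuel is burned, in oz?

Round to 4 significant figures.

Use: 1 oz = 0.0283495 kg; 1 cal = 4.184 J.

0.01500 MW → 15000 W
5.112 h → 18403.2 s
E = P × t = 15000 × 18403.2 = 2.76048×10⁸ J
2.045 cal/mg → 8.55628×10⁶ J/kg
m = E / e_s = 2.76048×10⁸ / 8.55628×10⁶ = 32.2626 kg
In oz: 32.2626 / 0.0283495 = 1138.03 oz

1138 oz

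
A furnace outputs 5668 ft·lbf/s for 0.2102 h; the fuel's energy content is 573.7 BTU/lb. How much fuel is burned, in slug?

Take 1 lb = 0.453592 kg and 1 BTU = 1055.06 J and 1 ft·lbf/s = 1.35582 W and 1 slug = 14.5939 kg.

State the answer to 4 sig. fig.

5668 ft·lbf/s → 7684.79 W
0.2102 h → 756.72 s
E = P × t = 7684.79 × 756.72 = 5.81523×10⁶ J
573.7 BTU/lb → 1.33443×10⁶ J/kg
m = E / e_s = 5.81523×10⁶ / 1.33443×10⁶ = 4.35784 kg
In slug: 4.35784 / 14.5939 = 0.298607 slug

0.2986 slug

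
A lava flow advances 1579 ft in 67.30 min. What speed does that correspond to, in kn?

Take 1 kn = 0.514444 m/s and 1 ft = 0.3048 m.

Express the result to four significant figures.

0.2317 kn

1579 ft × 0.3048 → 481.279 m
67.30 min × 60 → 4038 s
v = d / t = 481.279 m / 4038 s = 0.119187 m/s
0.119187 m/s ÷ (0.514444 m/s/kn) = 0.231681 kn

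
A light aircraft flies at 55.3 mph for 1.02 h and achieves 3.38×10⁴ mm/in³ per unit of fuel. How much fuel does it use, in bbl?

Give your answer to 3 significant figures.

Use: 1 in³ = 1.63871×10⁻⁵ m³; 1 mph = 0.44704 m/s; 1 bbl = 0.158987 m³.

55.3 mph → 24.7213 m/s
1.02 h → 3672 s
d = v × t = 24.7213 × 3672 = 90776.6 m
3.38×10⁴ mm/in³ → 2.0626×10⁶ m/m³
V = d / (distance per unit fuel) = 90776.6 / 2.0626×10⁶ = 0.0440108 m³
In bbl: 0.0440108 / 0.158987 = 0.27682 bbl

0.277 bbl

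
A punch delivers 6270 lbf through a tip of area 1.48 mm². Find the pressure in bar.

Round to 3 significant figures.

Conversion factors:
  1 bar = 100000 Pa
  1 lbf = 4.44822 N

6270 lbf × 4.44822 = 27890.3 N
1.48 mm² × 10⁻⁶ = 1.48×10⁻⁶ m²
P = F / A = 27890.3 N / 1.48×10⁻⁶ m² = 1.88448×10¹⁰ Pa
1.88448×10¹⁰ Pa ÷ (100000 Pa/bar) = 188448 bar

1.88×10⁵ bar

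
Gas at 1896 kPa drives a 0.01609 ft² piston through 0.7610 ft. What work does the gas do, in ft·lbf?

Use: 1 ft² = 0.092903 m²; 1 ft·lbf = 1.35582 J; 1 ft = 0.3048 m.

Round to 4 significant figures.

484.9 ft·lbf

1896 kPa → 1.896×10⁶ Pa
0.01609 ft² → 0.00149481 m²
F = P × A = 1.896×10⁶ × 0.00149481 = 2834.16 N
0.7610 ft → 0.231953 m
W = F × d = 2834.16 × 0.231953 = 657.392 J
In ft·lbf: 657.392 / 1.35582 = 484.867 ft·lbf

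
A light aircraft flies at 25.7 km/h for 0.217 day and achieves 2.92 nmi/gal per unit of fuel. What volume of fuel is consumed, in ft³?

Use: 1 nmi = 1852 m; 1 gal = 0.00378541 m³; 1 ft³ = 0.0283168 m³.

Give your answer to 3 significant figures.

3.31 ft³

25.7 km/h → 7.13889 m/s
0.217 day → 18748.8 s
d = v × t = 7.13889 × 18748.8 = 133846 m
2.92 nmi/gal → 1.4286×10⁶ m/m³
V = d / (distance per unit fuel) = 133846 / 1.4286×10⁶ = 0.0936903 m³
In ft³: 0.0936903 / 0.0283168 = 3.30865 ft³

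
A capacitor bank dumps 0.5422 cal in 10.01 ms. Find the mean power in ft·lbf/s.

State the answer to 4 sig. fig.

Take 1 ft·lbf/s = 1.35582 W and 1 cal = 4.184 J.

0.5422 cal × 4.184 → 2.26856 J
10.01 ms × 0.001 → 0.01001 s
P = E / t = 2.26856 J / 0.01001 s = 226.629 W
226.629 W ÷ (1.35582 W/ft·lbf/s) = 167.153 ft·lbf/s

167.2 ft·lbf/s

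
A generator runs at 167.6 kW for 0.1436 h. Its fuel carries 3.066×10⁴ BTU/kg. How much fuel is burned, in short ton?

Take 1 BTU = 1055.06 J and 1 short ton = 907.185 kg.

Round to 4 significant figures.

0.002952 short ton

167.6 kW → 167600 W
0.1436 h → 516.96 s
E = P × t = 167600 × 516.96 = 8.66425×10⁷ J
3.066×10⁴ BTU/kg → 3.23481×10⁷ J/kg
m = E / e_s = 8.66425×10⁷ / 3.23481×10⁷ = 2.67844 kg
In short ton: 2.67844 / 907.185 = 0.00295247 short ton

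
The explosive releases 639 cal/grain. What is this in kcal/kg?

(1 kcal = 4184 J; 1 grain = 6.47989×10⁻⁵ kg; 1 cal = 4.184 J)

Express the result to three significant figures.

639 cal/grain × 4.184 J/cal ÷ 6.47989×10⁻⁵ kg/grain = 4.12596×10⁷ J/kg
4.12596×10⁷ J/kg ÷ 4184 J/kcal = 9861.28 kcal/kg

9860 kcal/kg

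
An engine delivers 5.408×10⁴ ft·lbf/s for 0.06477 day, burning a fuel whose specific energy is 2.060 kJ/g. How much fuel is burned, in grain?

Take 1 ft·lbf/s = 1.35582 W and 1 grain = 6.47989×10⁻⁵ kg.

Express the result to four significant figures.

3.074×10⁶ grain

5.408×10⁴ ft·lbf/s → 73322.7 W
0.06477 day → 5596.13 s
E = P × t = 73322.7 × 5596.13 = 4.10323×10⁸ J
2.060 kJ/g → 2.06×10⁶ J/kg
m = E / e_s = 4.10323×10⁸ / 2.06×10⁶ = 199.186 kg
In grain: 199.186 / 6.47989×10⁻⁵ = 3.07391×10⁶ grain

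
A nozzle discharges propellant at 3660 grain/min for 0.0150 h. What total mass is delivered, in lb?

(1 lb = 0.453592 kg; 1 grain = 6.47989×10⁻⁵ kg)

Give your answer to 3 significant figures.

0.471 lb

3660 grain/min → 0.00395273 kg/s
0.0150 h → 54 s
m = ṁ × t = 0.00395273 × 54 = 0.213447 kg
In lb: 0.213447 / 0.453592 = 0.47057 lb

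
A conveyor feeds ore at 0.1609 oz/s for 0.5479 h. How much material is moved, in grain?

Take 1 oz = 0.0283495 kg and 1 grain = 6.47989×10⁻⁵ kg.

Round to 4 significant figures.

0.1609 oz/s → 0.00456143 kg/s
0.5479 h → 1972.44 s
m = ṁ × t = 0.00456143 × 1972.44 = 8.99715 kg
In grain: 8.99715 / 6.47989×10⁻⁵ = 138847 grain

1.388×10⁵ grain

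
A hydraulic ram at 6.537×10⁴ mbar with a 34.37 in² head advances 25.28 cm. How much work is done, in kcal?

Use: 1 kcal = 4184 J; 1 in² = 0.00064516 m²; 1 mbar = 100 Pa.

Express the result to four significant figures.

8.758 kcal

6.537×10⁴ mbar → 6.537×10⁶ Pa
34.37 in² → 0.0221741 m²
F = P × A = 6.537×10⁶ × 0.0221741 = 144952 N
25.28 cm → 0.2528 m
W = F × d = 144952 × 0.2528 = 36643.9 J
In kcal: 36643.9 / 4184 = 8.7581 kcal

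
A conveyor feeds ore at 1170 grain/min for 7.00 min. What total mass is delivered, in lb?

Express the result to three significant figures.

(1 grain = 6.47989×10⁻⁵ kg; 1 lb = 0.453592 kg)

1.17 lb

1170 grain/min → 0.00126358 kg/s
7.00 min → 420 s
m = ṁ × t = 0.00126358 × 420 = 0.530704 kg
In lb: 0.530704 / 0.453592 = 1.17 lb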